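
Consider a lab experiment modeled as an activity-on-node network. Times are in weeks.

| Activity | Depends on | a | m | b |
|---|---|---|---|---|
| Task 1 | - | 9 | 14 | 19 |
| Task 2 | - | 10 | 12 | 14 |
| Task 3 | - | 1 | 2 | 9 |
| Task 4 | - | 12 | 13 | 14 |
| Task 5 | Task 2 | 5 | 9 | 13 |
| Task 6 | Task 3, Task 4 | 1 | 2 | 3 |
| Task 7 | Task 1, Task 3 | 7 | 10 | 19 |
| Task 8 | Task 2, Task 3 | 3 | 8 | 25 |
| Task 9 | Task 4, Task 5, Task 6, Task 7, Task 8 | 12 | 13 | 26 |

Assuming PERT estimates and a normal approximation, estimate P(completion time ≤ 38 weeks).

te_Task 1 = (9 + 4·14 + 19)/6 = 84/6 = 14; σ²_Task 1 = ((19−9)/6)² = 2.778
te_Task 2 = (10 + 4·12 + 14)/6 = 72/6 = 12; σ²_Task 2 = ((14−10)/6)² = 0.444
te_Task 3 = (1 + 4·2 + 9)/6 = 18/6 = 3; σ²_Task 3 = ((9−1)/6)² = 1.778
te_Task 4 = (12 + 4·13 + 14)/6 = 78/6 = 13; σ²_Task 4 = ((14−12)/6)² = 0.111
te_Task 5 = (5 + 4·9 + 13)/6 = 54/6 = 9; σ²_Task 5 = ((13−5)/6)² = 1.778
te_Task 6 = (1 + 4·2 + 3)/6 = 12/6 = 2; σ²_Task 6 = ((3−1)/6)² = 0.111
te_Task 7 = (7 + 4·10 + 19)/6 = 66/6 = 11; σ²_Task 7 = ((19−7)/6)² = 4.000
te_Task 8 = (3 + 4·8 + 25)/6 = 60/6 = 10; σ²_Task 8 = ((25−3)/6)² = 13.444
te_Task 9 = (12 + 4·13 + 26)/6 = 90/6 = 15; σ²_Task 9 = ((26−12)/6)² = 5.444

Forward pass:
ES_Task 1 = 0; EF_Task 1 = 14
ES_Task 2 = 0; EF_Task 2 = 12
ES_Task 3 = 0; EF_Task 3 = 3
ES_Task 4 = 0; EF_Task 4 = 13
ES_Task 5 = 12; EF_Task 5 = 12+9 = 21
ES_Task 6 = max(EF_Task 3=3, EF_Task 4=13) = 13; EF_Task 6 = 13+2 = 15
ES_Task 7 = max(EF_Task 1=14, EF_Task 3=3) = 14; EF_Task 7 = 14+11 = 25
ES_Task 8 = max(EF_Task 2=12, EF_Task 3=3) = 12; EF_Task 8 = 12+10 = 22
ES_Task 9 = max(EF_Task 4=13, EF_Task 5=21, EF_Task 6=15, EF_Task 7=25, EF_Task 8=22) = 25; EF_Task 9 = 25+15 = 40
Expected project duration μ = 40 weeks. Critical path: Task 1 → Task 7 → Task 9.

Variance along critical path = 2.778 + 4.000 + 5.444 = 12.222; σ = √12.222 = 3.496 weeks.
Z = (38 − 40) / 3.496 = -0.572
P(T ≤ 38) = Φ(-0.572) ≈ 0.284

0.284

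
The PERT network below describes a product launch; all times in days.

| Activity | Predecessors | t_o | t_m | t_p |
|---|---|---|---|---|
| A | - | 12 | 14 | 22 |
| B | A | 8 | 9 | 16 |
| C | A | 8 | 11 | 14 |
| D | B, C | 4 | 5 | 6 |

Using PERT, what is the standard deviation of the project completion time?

te_A = (12 + 4·14 + 22)/6 = 90/6 = 15; σ²_A = ((22−12)/6)² = 2.778
te_B = (8 + 4·9 + 16)/6 = 60/6 = 10; σ²_B = ((16−8)/6)² = 1.778
te_C = (8 + 4·11 + 14)/6 = 66/6 = 11; σ²_C = ((14−8)/6)² = 1.000
te_D = (4 + 4·5 + 6)/6 = 30/6 = 5; σ²_D = ((6−4)/6)² = 0.111

Forward pass:
ES_A = 0; EF_A = 15
ES_B = 15; EF_B = 15+10 = 25
ES_C = 15; EF_C = 15+11 = 26
ES_D = max(EF_B=25, EF_C=26) = 26; EF_D = 26+5 = 31
Expected project duration μ = 31 days. Critical path: A → C → D.

Variance along critical path = 2.778 + 1.000 + 0.111 = 3.889
σ = √3.889 = 1.972 days

1.97 days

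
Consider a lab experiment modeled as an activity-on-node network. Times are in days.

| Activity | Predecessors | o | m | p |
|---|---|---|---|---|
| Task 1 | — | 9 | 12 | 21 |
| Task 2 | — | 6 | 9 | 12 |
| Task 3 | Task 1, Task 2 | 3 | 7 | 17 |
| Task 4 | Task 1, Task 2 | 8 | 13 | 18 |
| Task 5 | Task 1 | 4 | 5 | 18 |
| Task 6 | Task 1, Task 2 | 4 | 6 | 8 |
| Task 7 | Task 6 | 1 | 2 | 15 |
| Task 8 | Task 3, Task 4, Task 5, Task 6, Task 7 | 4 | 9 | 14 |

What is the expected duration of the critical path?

te_Task 1 = (9 + 4·12 + 21)/6 = 78/6 = 13
te_Task 2 = (6 + 4·9 + 12)/6 = 54/6 = 9
te_Task 3 = (3 + 4·7 + 17)/6 = 48/6 = 8
te_Task 4 = (8 + 4·13 + 18)/6 = 78/6 = 13
te_Task 5 = (4 + 4·5 + 18)/6 = 42/6 = 7
te_Task 6 = (4 + 4·6 + 8)/6 = 36/6 = 6
te_Task 7 = (1 + 4·2 + 15)/6 = 24/6 = 4
te_Task 8 = (4 + 4·9 + 14)/6 = 54/6 = 9

Forward pass:
ES_Task 1 = 0; EF_Task 1 = 13
ES_Task 2 = 0; EF_Task 2 = 9
ES_Task 3 = max(EF_Task 1=13, EF_Task 2=9) = 13; EF_Task 3 = 13+8 = 21
ES_Task 4 = max(EF_Task 1=13, EF_Task 2=9) = 13; EF_Task 4 = 13+13 = 26
ES_Task 5 = 13; EF_Task 5 = 13+7 = 20
ES_Task 6 = max(EF_Task 1=13, EF_Task 2=9) = 13; EF_Task 6 = 13+6 = 19
ES_Task 7 = 19; EF_Task 7 = 19+4 = 23
ES_Task 8 = max(EF_Task 3=21, EF_Task 4=26, EF_Task 5=20, EF_Task 6=19, EF_Task 7=23) = 26; EF_Task 8 = 26+9 = 35
Expected project duration μ = 35 days. Critical path: Task 1 → Task 4 → Task 8.

35 days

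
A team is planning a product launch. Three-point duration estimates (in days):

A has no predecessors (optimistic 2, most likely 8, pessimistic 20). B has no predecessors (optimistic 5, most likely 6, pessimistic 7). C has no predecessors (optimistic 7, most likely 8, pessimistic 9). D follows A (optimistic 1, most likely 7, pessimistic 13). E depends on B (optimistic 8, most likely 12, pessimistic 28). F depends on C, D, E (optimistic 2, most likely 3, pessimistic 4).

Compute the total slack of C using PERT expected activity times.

12 days

te_A = (2 + 4·8 + 20)/6 = 54/6 = 9
te_B = (5 + 4·6 + 7)/6 = 36/6 = 6
te_C = (7 + 4·8 + 9)/6 = 48/6 = 8
te_D = (1 + 4·7 + 13)/6 = 42/6 = 7
te_E = (8 + 4·12 + 28)/6 = 84/6 = 14
te_F = (2 + 4·3 + 4)/6 = 18/6 = 3

Forward pass:
ES_A = 0; EF_A = 9
ES_B = 0; EF_B = 6
ES_C = 0; EF_C = 8
ES_D = 9; EF_D = 9+7 = 16
ES_E = 6; EF_E = 6+14 = 20
ES_F = max(EF_C=8, EF_D=16, EF_E=20) = 20; EF_F = 20+3 = 23
Expected project duration μ = 23 days. Critical path: B → E → F.

Backward pass:
LF_F = 23; LS_F = 23−3 = 20
LF_E = LS_F = 20; LS_E = 20−14 = 6
LF_D = LS_F = 20; LS_D = 20−7 = 13
LF_C = LS_F = 20; LS_C = 20−8 = 12
LF_B = LS_E = 6; LS_B = 6−6 = 0
LF_A = LS_D = 13; LS_A = 13−9 = 4
Slack_C = LS_C − ES_C = 12 − 0 = 12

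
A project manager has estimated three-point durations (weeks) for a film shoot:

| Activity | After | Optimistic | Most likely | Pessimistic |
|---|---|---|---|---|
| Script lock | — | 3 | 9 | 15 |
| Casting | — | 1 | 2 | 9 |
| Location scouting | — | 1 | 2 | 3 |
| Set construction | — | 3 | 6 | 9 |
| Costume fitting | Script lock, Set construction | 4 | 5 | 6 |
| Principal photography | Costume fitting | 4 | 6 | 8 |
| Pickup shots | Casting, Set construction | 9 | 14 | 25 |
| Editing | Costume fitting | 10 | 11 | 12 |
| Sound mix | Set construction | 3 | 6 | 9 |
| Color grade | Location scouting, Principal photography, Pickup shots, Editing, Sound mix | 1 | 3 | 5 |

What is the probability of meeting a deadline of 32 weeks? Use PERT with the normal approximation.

te_Script lock = (3 + 4·9 + 15)/6 = 54/6 = 9; σ²_Script lock = ((15−3)/6)² = 4.000
te_Casting = (1 + 4·2 + 9)/6 = 18/6 = 3; σ²_Casting = ((9−1)/6)² = 1.778
te_Location scouting = (1 + 4·2 + 3)/6 = 12/6 = 2; σ²_Location scouting = ((3−1)/6)² = 0.111
te_Set construction = (3 + 4·6 + 9)/6 = 36/6 = 6; σ²_Set construction = ((9−3)/6)² = 1.000
te_Costume fitting = (4 + 4·5 + 6)/6 = 30/6 = 5; σ²_Costume fitting = ((6−4)/6)² = 0.111
te_Principal photography = (4 + 4·6 + 8)/6 = 36/6 = 6; σ²_Principal photography = ((8−4)/6)² = 0.444
te_Pickup shots = (9 + 4·14 + 25)/6 = 90/6 = 15; σ²_Pickup shots = ((25−9)/6)² = 7.111
te_Editing = (10 + 4·11 + 12)/6 = 66/6 = 11; σ²_Editing = ((12−10)/6)² = 0.111
te_Sound mix = (3 + 4·6 + 9)/6 = 36/6 = 6; σ²_Sound mix = ((9−3)/6)² = 1.000
te_Color grade = (1 + 4·3 + 5)/6 = 18/6 = 3; σ²_Color grade = ((5−1)/6)² = 0.444

Forward pass:
ES_Script lock = 0; EF_Script lock = 9
ES_Casting = 0; EF_Casting = 3
ES_Location scouting = 0; EF_Location scouting = 2
ES_Set construction = 0; EF_Set construction = 6
ES_Costume fitting = max(EF_Script lock=9, EF_Set construction=6) = 9; EF_Costume fitting = 9+5 = 14
ES_Principal photography = 14; EF_Principal photography = 14+6 = 20
ES_Pickup shots = max(EF_Casting=3, EF_Set construction=6) = 6; EF_Pickup shots = 6+15 = 21
ES_Editing = 14; EF_Editing = 14+11 = 25
ES_Sound mix = 6; EF_Sound mix = 6+6 = 12
ES_Color grade = max(EF_Location scouting=2, EF_Principal photography=20, EF_Pickup shots=21, EF_Editing=25, EF_Sound mix=12) = 25; EF_Color grade = 25+3 = 28
Expected project duration μ = 28 weeks. Critical path: Script lock → Costume fitting → Editing → Color grade.

Variance along critical path = 4.000 + 0.111 + 0.111 + 0.444 = 4.667; σ = √4.667 = 2.160 weeks.
Z = (32 − 28) / 2.160 = 1.852
P(T ≤ 32) = Φ(1.852) ≈ 0.968

0.968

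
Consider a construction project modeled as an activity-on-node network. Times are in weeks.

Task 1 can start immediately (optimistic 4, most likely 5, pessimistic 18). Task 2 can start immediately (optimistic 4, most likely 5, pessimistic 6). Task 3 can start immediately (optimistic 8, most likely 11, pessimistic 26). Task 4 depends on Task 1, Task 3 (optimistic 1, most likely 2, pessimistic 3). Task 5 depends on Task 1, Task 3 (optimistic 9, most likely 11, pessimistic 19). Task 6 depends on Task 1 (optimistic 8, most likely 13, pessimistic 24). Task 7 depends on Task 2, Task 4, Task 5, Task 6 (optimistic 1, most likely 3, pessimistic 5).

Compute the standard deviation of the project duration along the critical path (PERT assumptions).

3.50 weeks

te_Task 1 = (4 + 4·5 + 18)/6 = 42/6 = 7; σ²_Task 1 = ((18−4)/6)² = 5.444
te_Task 2 = (4 + 4·5 + 6)/6 = 30/6 = 5; σ²_Task 2 = ((6−4)/6)² = 0.111
te_Task 3 = (8 + 4·11 + 26)/6 = 78/6 = 13; σ²_Task 3 = ((26−8)/6)² = 9.000
te_Task 4 = (1 + 4·2 + 3)/6 = 12/6 = 2; σ²_Task 4 = ((3−1)/6)² = 0.111
te_Task 5 = (9 + 4·11 + 19)/6 = 72/6 = 12; σ²_Task 5 = ((19−9)/6)² = 2.778
te_Task 6 = (8 + 4·13 + 24)/6 = 84/6 = 14; σ²_Task 6 = ((24−8)/6)² = 7.111
te_Task 7 = (1 + 4·3 + 5)/6 = 18/6 = 3; σ²_Task 7 = ((5−1)/6)² = 0.444

Forward pass:
ES_Task 1 = 0; EF_Task 1 = 7
ES_Task 2 = 0; EF_Task 2 = 5
ES_Task 3 = 0; EF_Task 3 = 13
ES_Task 4 = max(EF_Task 1=7, EF_Task 3=13) = 13; EF_Task 4 = 13+2 = 15
ES_Task 5 = max(EF_Task 1=7, EF_Task 3=13) = 13; EF_Task 5 = 13+12 = 25
ES_Task 6 = 7; EF_Task 6 = 7+14 = 21
ES_Task 7 = max(EF_Task 2=5, EF_Task 4=15, EF_Task 5=25, EF_Task 6=21) = 25; EF_Task 7 = 25+3 = 28
Expected project duration μ = 28 weeks. Critical path: Task 3 → Task 5 → Task 7.

Variance along critical path = 9.000 + 2.778 + 0.444 = 12.222
σ = √12.222 = 3.496 weeks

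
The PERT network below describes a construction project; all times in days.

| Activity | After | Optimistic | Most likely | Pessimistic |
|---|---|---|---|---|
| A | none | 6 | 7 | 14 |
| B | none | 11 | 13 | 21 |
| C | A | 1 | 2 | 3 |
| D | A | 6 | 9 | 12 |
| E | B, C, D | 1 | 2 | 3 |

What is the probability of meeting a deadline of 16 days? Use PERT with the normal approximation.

te_A = (6 + 4·7 + 14)/6 = 48/6 = 8; σ²_A = ((14−6)/6)² = 1.778
te_B = (11 + 4·13 + 21)/6 = 84/6 = 14; σ²_B = ((21−11)/6)² = 2.778
te_C = (1 + 4·2 + 3)/6 = 12/6 = 2; σ²_C = ((3−1)/6)² = 0.111
te_D = (6 + 4·9 + 12)/6 = 54/6 = 9; σ²_D = ((12−6)/6)² = 1.000
te_E = (1 + 4·2 + 3)/6 = 12/6 = 2; σ²_E = ((3−1)/6)² = 0.111

Forward pass:
ES_A = 0; EF_A = 8
ES_B = 0; EF_B = 14
ES_C = 8; EF_C = 8+2 = 10
ES_D = 8; EF_D = 8+9 = 17
ES_E = max(EF_B=14, EF_C=10, EF_D=17) = 17; EF_E = 17+2 = 19
Expected project duration μ = 19 days. Critical path: A → D → E.

Variance along critical path = 1.778 + 1.000 + 0.111 = 2.889; σ = √2.889 = 1.700 days.
Z = (16 − 19) / 1.700 = -1.765
P(T ≤ 16) = Φ(-1.765) ≈ 0.039

0.039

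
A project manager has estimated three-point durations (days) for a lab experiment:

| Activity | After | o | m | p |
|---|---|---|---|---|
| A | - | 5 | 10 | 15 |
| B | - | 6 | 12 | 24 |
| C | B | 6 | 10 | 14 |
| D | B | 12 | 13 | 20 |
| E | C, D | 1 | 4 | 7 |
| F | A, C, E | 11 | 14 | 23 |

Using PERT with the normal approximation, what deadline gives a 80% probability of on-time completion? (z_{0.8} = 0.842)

49.3 days

te_A = (5 + 4·10 + 15)/6 = 60/6 = 10; σ²_A = ((15−5)/6)² = 2.778
te_B = (6 + 4·12 + 24)/6 = 78/6 = 13; σ²_B = ((24−6)/6)² = 9.000
te_C = (6 + 4·10 + 14)/6 = 60/6 = 10; σ²_C = ((14−6)/6)² = 1.778
te_D = (12 + 4·13 + 20)/6 = 84/6 = 14; σ²_D = ((20−12)/6)² = 1.778
te_E = (1 + 4·4 + 7)/6 = 24/6 = 4; σ²_E = ((7−1)/6)² = 1.000
te_F = (11 + 4·14 + 23)/6 = 90/6 = 15; σ²_F = ((23−11)/6)² = 4.000

Forward pass:
ES_A = 0; EF_A = 10
ES_B = 0; EF_B = 13
ES_C = 13; EF_C = 13+10 = 23
ES_D = 13; EF_D = 13+14 = 27
ES_E = max(EF_C=23, EF_D=27) = 27; EF_E = 27+4 = 31
ES_F = max(EF_A=10, EF_C=23, EF_E=31) = 31; EF_F = 31+15 = 46
Expected project duration μ = 46 days. Critical path: B → D → E → F.

Variance along critical path = 9.000 + 1.778 + 1.000 + 4.000 = 15.778; σ = 3.972 days.
D = μ + z·σ = 46 + 0.842·3.972 = 49.3 days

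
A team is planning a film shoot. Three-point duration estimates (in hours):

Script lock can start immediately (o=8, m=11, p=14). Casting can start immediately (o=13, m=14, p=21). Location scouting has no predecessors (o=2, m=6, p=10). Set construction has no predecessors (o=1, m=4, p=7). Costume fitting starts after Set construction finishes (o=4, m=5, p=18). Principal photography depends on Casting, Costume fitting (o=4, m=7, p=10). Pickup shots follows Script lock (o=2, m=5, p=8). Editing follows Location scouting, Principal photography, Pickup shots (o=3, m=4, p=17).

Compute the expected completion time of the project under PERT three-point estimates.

te_Script lock = (8 + 4·11 + 14)/6 = 66/6 = 11
te_Casting = (13 + 4·14 + 21)/6 = 90/6 = 15
te_Location scouting = (2 + 4·6 + 10)/6 = 36/6 = 6
te_Set construction = (1 + 4·4 + 7)/6 = 24/6 = 4
te_Costume fitting = (4 + 4·5 + 18)/6 = 42/6 = 7
te_Principal photography = (4 + 4·7 + 10)/6 = 42/6 = 7
te_Pickup shots = (2 + 4·5 + 8)/6 = 30/6 = 5
te_Editing = (3 + 4·4 + 17)/6 = 36/6 = 6

Forward pass:
ES_Script lock = 0; EF_Script lock = 11
ES_Casting = 0; EF_Casting = 15
ES_Location scouting = 0; EF_Location scouting = 6
ES_Set construction = 0; EF_Set construction = 4
ES_Costume fitting = 4; EF_Costume fitting = 4+7 = 11
ES_Principal photography = max(EF_Casting=15, EF_Costume fitting=11) = 15; EF_Principal photography = 15+7 = 22
ES_Pickup shots = 11; EF_Pickup shots = 11+5 = 16
ES_Editing = max(EF_Location scouting=6, EF_Principal photography=22, EF_Pickup shots=16) = 22; EF_Editing = 22+6 = 28
Expected project duration μ = 28 hours. Critical path: Casting → Principal photography → Editing.

28 hours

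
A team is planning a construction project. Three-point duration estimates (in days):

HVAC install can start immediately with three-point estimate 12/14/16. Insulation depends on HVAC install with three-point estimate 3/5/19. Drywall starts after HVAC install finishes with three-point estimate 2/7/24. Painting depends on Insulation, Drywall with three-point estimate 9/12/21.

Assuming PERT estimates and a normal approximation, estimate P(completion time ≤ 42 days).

0.922

te_HVAC install = (12 + 4·14 + 16)/6 = 84/6 = 14; σ²_HVAC install = ((16−12)/6)² = 0.444
te_Insulation = (3 + 4·5 + 19)/6 = 42/6 = 7; σ²_Insulation = ((19−3)/6)² = 7.111
te_Drywall = (2 + 4·7 + 24)/6 = 54/6 = 9; σ²_Drywall = ((24−2)/6)² = 13.444
te_Painting = (9 + 4·12 + 21)/6 = 78/6 = 13; σ²_Painting = ((21−9)/6)² = 4.000

Forward pass:
ES_HVAC install = 0; EF_HVAC install = 14
ES_Insulation = 14; EF_Insulation = 14+7 = 21
ES_Drywall = 14; EF_Drywall = 14+9 = 23
ES_Painting = max(EF_Insulation=21, EF_Drywall=23) = 23; EF_Painting = 23+13 = 36
Expected project duration μ = 36 days. Critical path: HVAC install → Drywall → Painting.

Variance along critical path = 0.444 + 13.444 + 4.000 = 17.889; σ = √17.889 = 4.230 days.
Z = (42 − 36) / 4.230 = 1.419
P(T ≤ 42) = Φ(1.419) ≈ 0.922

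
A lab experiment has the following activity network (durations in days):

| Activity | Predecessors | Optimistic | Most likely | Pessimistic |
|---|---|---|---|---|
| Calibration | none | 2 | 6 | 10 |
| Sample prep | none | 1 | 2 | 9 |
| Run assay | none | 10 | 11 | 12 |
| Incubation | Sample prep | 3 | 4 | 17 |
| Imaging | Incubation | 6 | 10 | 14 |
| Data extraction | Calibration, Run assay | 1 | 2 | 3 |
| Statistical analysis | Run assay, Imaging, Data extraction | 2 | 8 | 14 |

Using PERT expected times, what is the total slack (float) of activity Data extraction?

te_Calibration = (2 + 4·6 + 10)/6 = 36/6 = 6
te_Sample prep = (1 + 4·2 + 9)/6 = 18/6 = 3
te_Run assay = (10 + 4·11 + 12)/6 = 66/6 = 11
te_Incubation = (3 + 4·4 + 17)/6 = 36/6 = 6
te_Imaging = (6 + 4·10 + 14)/6 = 60/6 = 10
te_Data extraction = (1 + 4·2 + 3)/6 = 12/6 = 2
te_Statistical analysis = (2 + 4·8 + 14)/6 = 48/6 = 8

Forward pass:
ES_Calibration = 0; EF_Calibration = 6
ES_Sample prep = 0; EF_Sample prep = 3
ES_Run assay = 0; EF_Run assay = 11
ES_Incubation = 3; EF_Incubation = 3+6 = 9
ES_Imaging = 9; EF_Imaging = 9+10 = 19
ES_Data extraction = max(EF_Calibration=6, EF_Run assay=11) = 11; EF_Data extraction = 11+2 = 13
ES_Statistical analysis = max(EF_Run assay=11, EF_Imaging=19, EF_Data extraction=13) = 19; EF_Statistical analysis = 19+8 = 27
Expected project duration μ = 27 days. Critical path: Sample prep → Incubation → Imaging → Statistical analysis.

Backward pass:
LF_Statistical analysis = 27; LS_Statistical analysis = 27−8 = 19
LF_Data extraction = LS_Statistical analysis = 19; LS_Data extraction = 19−2 = 17
LF_Imaging = LS_Statistical analysis = 19; LS_Imaging = 19−10 = 9
LF_Incubation = LS_Imaging = 9; LS_Incubation = 9−6 = 3
LF_Run assay = min(LS_Data extraction=17, LS_Statistical analysis=19) = 17; LS_Run assay = 17−11 = 6
LF_Sample prep = LS_Incubation = 3; LS_Sample prep = 3−3 = 0
LF_Calibration = LS_Data extraction = 17; LS_Calibration = 17−6 = 11
Slack_Data extraction = LS_Data extraction − ES_Data extraction = 17 − 11 = 6

6 days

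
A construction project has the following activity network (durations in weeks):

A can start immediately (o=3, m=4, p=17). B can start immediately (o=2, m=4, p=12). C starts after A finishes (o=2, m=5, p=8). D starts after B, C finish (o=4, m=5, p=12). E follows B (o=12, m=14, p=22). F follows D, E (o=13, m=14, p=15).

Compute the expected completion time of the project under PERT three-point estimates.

te_A = (3 + 4·4 + 17)/6 = 36/6 = 6
te_B = (2 + 4·4 + 12)/6 = 30/6 = 5
te_C = (2 + 4·5 + 8)/6 = 30/6 = 5
te_D = (4 + 4·5 + 12)/6 = 36/6 = 6
te_E = (12 + 4·14 + 22)/6 = 90/6 = 15
te_F = (13 + 4·14 + 15)/6 = 84/6 = 14

Forward pass:
ES_A = 0; EF_A = 6
ES_B = 0; EF_B = 5
ES_C = 6; EF_C = 6+5 = 11
ES_D = max(EF_B=5, EF_C=11) = 11; EF_D = 11+6 = 17
ES_E = 5; EF_E = 5+15 = 20
ES_F = max(EF_D=17, EF_E=20) = 20; EF_F = 20+14 = 34
Expected project duration μ = 34 weeks. Critical path: B → E → F.

34 weeks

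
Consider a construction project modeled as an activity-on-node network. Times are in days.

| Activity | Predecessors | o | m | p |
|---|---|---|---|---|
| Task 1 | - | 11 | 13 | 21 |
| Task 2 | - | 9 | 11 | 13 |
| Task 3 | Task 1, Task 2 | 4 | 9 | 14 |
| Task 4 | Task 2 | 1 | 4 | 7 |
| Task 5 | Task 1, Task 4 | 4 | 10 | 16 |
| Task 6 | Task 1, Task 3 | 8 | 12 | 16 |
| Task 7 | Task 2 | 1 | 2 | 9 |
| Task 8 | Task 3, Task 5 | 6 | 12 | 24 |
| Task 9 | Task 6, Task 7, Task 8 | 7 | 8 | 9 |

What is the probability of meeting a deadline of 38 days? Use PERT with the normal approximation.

te_Task 1 = (11 + 4·13 + 21)/6 = 84/6 = 14; σ²_Task 1 = ((21−11)/6)² = 2.778
te_Task 2 = (9 + 4·11 + 13)/6 = 66/6 = 11; σ²_Task 2 = ((13−9)/6)² = 0.444
te_Task 3 = (4 + 4·9 + 14)/6 = 54/6 = 9; σ²_Task 3 = ((14−4)/6)² = 2.778
te_Task 4 = (1 + 4·4 + 7)/6 = 24/6 = 4; σ²_Task 4 = ((7−1)/6)² = 1.000
te_Task 5 = (4 + 4·10 + 16)/6 = 60/6 = 10; σ²_Task 5 = ((16−4)/6)² = 4.000
te_Task 6 = (8 + 4·12 + 16)/6 = 72/6 = 12; σ²_Task 6 = ((16−8)/6)² = 1.778
te_Task 7 = (1 + 4·2 + 9)/6 = 18/6 = 3; σ²_Task 7 = ((9−1)/6)² = 1.778
te_Task 8 = (6 + 4·12 + 24)/6 = 78/6 = 13; σ²_Task 8 = ((24−6)/6)² = 9.000
te_Task 9 = (7 + 4·8 + 9)/6 = 48/6 = 8; σ²_Task 9 = ((9−7)/6)² = 0.111

Forward pass:
ES_Task 1 = 0; EF_Task 1 = 14
ES_Task 2 = 0; EF_Task 2 = 11
ES_Task 3 = max(EF_Task 1=14, EF_Task 2=11) = 14; EF_Task 3 = 14+9 = 23
ES_Task 4 = 11; EF_Task 4 = 11+4 = 15
ES_Task 5 = max(EF_Task 1=14, EF_Task 4=15) = 15; EF_Task 5 = 15+10 = 25
ES_Task 6 = max(EF_Task 1=14, EF_Task 3=23) = 23; EF_Task 6 = 23+12 = 35
ES_Task 7 = 11; EF_Task 7 = 11+3 = 14
ES_Task 8 = max(EF_Task 3=23, EF_Task 5=25) = 25; EF_Task 8 = 25+13 = 38
ES_Task 9 = max(EF_Task 6=35, EF_Task 7=14, EF_Task 8=38) = 38; EF_Task 9 = 38+8 = 46
Expected project duration μ = 46 days. Critical path: Task 2 → Task 4 → Task 5 → Task 8 → Task 9.

Variance along critical path = 0.444 + 1.000 + 4.000 + 9.000 + 0.111 = 14.556; σ = √14.556 = 3.815 days.
Z = (38 − 46) / 3.815 = -2.097
P(T ≤ 38) = Φ(-2.097) ≈ 0.018

0.018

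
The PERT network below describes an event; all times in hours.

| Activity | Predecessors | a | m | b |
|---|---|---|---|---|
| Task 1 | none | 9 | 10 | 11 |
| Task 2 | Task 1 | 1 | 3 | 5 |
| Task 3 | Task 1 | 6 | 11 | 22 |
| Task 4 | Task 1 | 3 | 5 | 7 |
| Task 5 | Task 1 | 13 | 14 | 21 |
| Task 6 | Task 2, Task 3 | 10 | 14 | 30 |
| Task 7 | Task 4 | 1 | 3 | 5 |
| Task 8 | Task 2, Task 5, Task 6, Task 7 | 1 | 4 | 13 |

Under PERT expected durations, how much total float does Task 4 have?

te_Task 1 = (9 + 4·10 + 11)/6 = 60/6 = 10
te_Task 2 = (1 + 4·3 + 5)/6 = 18/6 = 3
te_Task 3 = (6 + 4·11 + 22)/6 = 72/6 = 12
te_Task 4 = (3 + 4·5 + 7)/6 = 30/6 = 5
te_Task 5 = (13 + 4·14 + 21)/6 = 90/6 = 15
te_Task 6 = (10 + 4·14 + 30)/6 = 96/6 = 16
te_Task 7 = (1 + 4·3 + 5)/6 = 18/6 = 3
te_Task 8 = (1 + 4·4 + 13)/6 = 30/6 = 5

Forward pass:
ES_Task 1 = 0; EF_Task 1 = 10
ES_Task 2 = 10; EF_Task 2 = 10+3 = 13
ES_Task 3 = 10; EF_Task 3 = 10+12 = 22
ES_Task 4 = 10; EF_Task 4 = 10+5 = 15
ES_Task 5 = 10; EF_Task 5 = 10+15 = 25
ES_Task 6 = max(EF_Task 2=13, EF_Task 3=22) = 22; EF_Task 6 = 22+16 = 38
ES_Task 7 = 15; EF_Task 7 = 15+3 = 18
ES_Task 8 = max(EF_Task 2=13, EF_Task 5=25, EF_Task 6=38, EF_Task 7=18) = 38; EF_Task 8 = 38+5 = 43
Expected project duration μ = 43 hours. Critical path: Task 1 → Task 3 → Task 6 → Task 8.

Backward pass:
LF_Task 8 = 43; LS_Task 8 = 43−5 = 38
LF_Task 7 = LS_Task 8 = 38; LS_Task 7 = 38−3 = 35
LF_Task 6 = LS_Task 8 = 38; LS_Task 6 = 38−16 = 22
LF_Task 5 = LS_Task 8 = 38; LS_Task 5 = 38−15 = 23
LF_Task 4 = LS_Task 7 = 35; LS_Task 4 = 35−5 = 30
LF_Task 3 = LS_Task 6 = 22; LS_Task 3 = 22−12 = 10
LF_Task 2 = min(LS_Task 6=22, LS_Task 8=38) = 22; LS_Task 2 = 22−3 = 19
LF_Task 1 = min(LS_Task 2=19, LS_Task 3=10, LS_Task 4=30, LS_Task 5=23) = 10; LS_Task 1 = 10−10 = 0
Slack_Task 4 = LS_Task 4 − ES_Task 4 = 30 − 10 = 20

20 hours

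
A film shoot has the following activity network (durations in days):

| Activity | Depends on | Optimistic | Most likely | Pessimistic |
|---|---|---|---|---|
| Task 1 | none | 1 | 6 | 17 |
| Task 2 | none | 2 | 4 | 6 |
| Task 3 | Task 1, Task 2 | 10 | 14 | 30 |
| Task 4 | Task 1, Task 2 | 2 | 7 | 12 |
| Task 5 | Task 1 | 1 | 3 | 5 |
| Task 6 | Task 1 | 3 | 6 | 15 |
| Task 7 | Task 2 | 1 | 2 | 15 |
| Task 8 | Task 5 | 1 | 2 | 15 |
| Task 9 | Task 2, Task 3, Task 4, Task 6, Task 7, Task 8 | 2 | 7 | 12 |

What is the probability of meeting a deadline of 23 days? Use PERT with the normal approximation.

0.063

te_Task 1 = (1 + 4·6 + 17)/6 = 42/6 = 7; σ²_Task 1 = ((17−1)/6)² = 7.111
te_Task 2 = (2 + 4·4 + 6)/6 = 24/6 = 4; σ²_Task 2 = ((6−2)/6)² = 0.444
te_Task 3 = (10 + 4·14 + 30)/6 = 96/6 = 16; σ²_Task 3 = ((30−10)/6)² = 11.111
te_Task 4 = (2 + 4·7 + 12)/6 = 42/6 = 7; σ²_Task 4 = ((12−2)/6)² = 2.778
te_Task 5 = (1 + 4·3 + 5)/6 = 18/6 = 3; σ²_Task 5 = ((5−1)/6)² = 0.444
te_Task 6 = (3 + 4·6 + 15)/6 = 42/6 = 7; σ²_Task 6 = ((15−3)/6)² = 4.000
te_Task 7 = (1 + 4·2 + 15)/6 = 24/6 = 4; σ²_Task 7 = ((15−1)/6)² = 5.444
te_Task 8 = (1 + 4·2 + 15)/6 = 24/6 = 4; σ²_Task 8 = ((15−1)/6)² = 5.444
te_Task 9 = (2 + 4·7 + 12)/6 = 42/6 = 7; σ²_Task 9 = ((12−2)/6)² = 2.778

Forward pass:
ES_Task 1 = 0; EF_Task 1 = 7
ES_Task 2 = 0; EF_Task 2 = 4
ES_Task 3 = max(EF_Task 1=7, EF_Task 2=4) = 7; EF_Task 3 = 7+16 = 23
ES_Task 4 = max(EF_Task 1=7, EF_Task 2=4) = 7; EF_Task 4 = 7+7 = 14
ES_Task 5 = 7; EF_Task 5 = 7+3 = 10
ES_Task 6 = 7; EF_Task 6 = 7+7 = 14
ES_Task 7 = 4; EF_Task 7 = 4+4 = 8
ES_Task 8 = 10; EF_Task 8 = 10+4 = 14
ES_Task 9 = max(EF_Task 2=4, EF_Task 3=23, EF_Task 4=14, EF_Task 6=14, EF_Task 7=8, EF_Task 8=14) = 23; EF_Task 9 = 23+7 = 30
Expected project duration μ = 30 days. Critical path: Task 1 → Task 3 → Task 9.

Variance along critical path = 7.111 + 11.111 + 2.778 = 21.000; σ = √21.000 = 4.583 days.
Z = (23 − 30) / 4.583 = -1.528
P(T ≤ 23) = Φ(-1.528) ≈ 0.063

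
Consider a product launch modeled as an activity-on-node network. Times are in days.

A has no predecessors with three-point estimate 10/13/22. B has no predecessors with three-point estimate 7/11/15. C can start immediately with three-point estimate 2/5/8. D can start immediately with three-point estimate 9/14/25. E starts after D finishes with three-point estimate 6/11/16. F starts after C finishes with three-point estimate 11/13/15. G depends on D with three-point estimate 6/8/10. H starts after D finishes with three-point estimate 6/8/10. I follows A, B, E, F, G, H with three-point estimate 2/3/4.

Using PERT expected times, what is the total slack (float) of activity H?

te_A = (10 + 4·13 + 22)/6 = 84/6 = 14
te_B = (7 + 4·11 + 15)/6 = 66/6 = 11
te_C = (2 + 4·5 + 8)/6 = 30/6 = 5
te_D = (9 + 4·14 + 25)/6 = 90/6 = 15
te_E = (6 + 4·11 + 16)/6 = 66/6 = 11
te_F = (11 + 4·13 + 15)/6 = 78/6 = 13
te_G = (6 + 4·8 + 10)/6 = 48/6 = 8
te_H = (6 + 4·8 + 10)/6 = 48/6 = 8
te_I = (2 + 4·3 + 4)/6 = 18/6 = 3

Forward pass:
ES_A = 0; EF_A = 14
ES_B = 0; EF_B = 11
ES_C = 0; EF_C = 5
ES_D = 0; EF_D = 15
ES_E = 15; EF_E = 15+11 = 26
ES_F = 5; EF_F = 5+13 = 18
ES_G = 15; EF_G = 15+8 = 23
ES_H = 15; EF_H = 15+8 = 23
ES_I = max(EF_A=14, EF_B=11, EF_E=26, EF_F=18, EF_G=23, EF_H=23) = 26; EF_I = 26+3 = 29
Expected project duration μ = 29 days. Critical path: D → E → I.

Backward pass:
LF_I = 29; LS_I = 29−3 = 26
LF_H = LS_I = 26; LS_H = 26−8 = 18
LF_G = LS_I = 26; LS_G = 26−8 = 18
LF_F = LS_I = 26; LS_F = 26−13 = 13
LF_E = LS_I = 26; LS_E = 26−11 = 15
LF_D = min(LS_E=15, LS_G=18, LS_H=18) = 15; LS_D = 15−15 = 0
LF_C = LS_F = 13; LS_C = 13−5 = 8
LF_B = LS_I = 26; LS_B = 26−11 = 15
LF_A = LS_I = 26; LS_A = 26−14 = 12
Slack_H = LS_H − ES_H = 18 − 15 = 3

3 days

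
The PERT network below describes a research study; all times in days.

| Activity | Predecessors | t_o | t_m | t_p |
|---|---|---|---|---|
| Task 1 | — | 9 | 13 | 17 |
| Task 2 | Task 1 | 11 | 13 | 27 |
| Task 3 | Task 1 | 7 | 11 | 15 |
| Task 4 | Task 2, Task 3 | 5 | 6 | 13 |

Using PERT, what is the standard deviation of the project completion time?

te_Task 1 = (9 + 4·13 + 17)/6 = 78/6 = 13; σ²_Task 1 = ((17−9)/6)² = 1.778
te_Task 2 = (11 + 4·13 + 27)/6 = 90/6 = 15; σ²_Task 2 = ((27−11)/6)² = 7.111
te_Task 3 = (7 + 4·11 + 15)/6 = 66/6 = 11; σ²_Task 3 = ((15−7)/6)² = 1.778
te_Task 4 = (5 + 4·6 + 13)/6 = 42/6 = 7; σ²_Task 4 = ((13−5)/6)² = 1.778

Forward pass:
ES_Task 1 = 0; EF_Task 1 = 13
ES_Task 2 = 13; EF_Task 2 = 13+15 = 28
ES_Task 3 = 13; EF_Task 3 = 13+11 = 24
ES_Task 4 = max(EF_Task 2=28, EF_Task 3=24) = 28; EF_Task 4 = 28+7 = 35
Expected project duration μ = 35 days. Critical path: Task 1 → Task 2 → Task 4.

Variance along critical path = 1.778 + 7.111 + 1.778 = 10.667
σ = √10.667 = 3.266 days

3.27 days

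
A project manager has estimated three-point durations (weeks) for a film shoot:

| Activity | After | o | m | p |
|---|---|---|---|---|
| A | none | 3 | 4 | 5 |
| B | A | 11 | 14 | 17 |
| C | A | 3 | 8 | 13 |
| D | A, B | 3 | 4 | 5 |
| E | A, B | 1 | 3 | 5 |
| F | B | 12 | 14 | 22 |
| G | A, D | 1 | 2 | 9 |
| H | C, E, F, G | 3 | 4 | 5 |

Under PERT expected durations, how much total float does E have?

te_A = (3 + 4·4 + 5)/6 = 24/6 = 4
te_B = (11 + 4·14 + 17)/6 = 84/6 = 14
te_C = (3 + 4·8 + 13)/6 = 48/6 = 8
te_D = (3 + 4·4 + 5)/6 = 24/6 = 4
te_E = (1 + 4·3 + 5)/6 = 18/6 = 3
te_F = (12 + 4·14 + 22)/6 = 90/6 = 15
te_G = (1 + 4·2 + 9)/6 = 18/6 = 3
te_H = (3 + 4·4 + 5)/6 = 24/6 = 4

Forward pass:
ES_A = 0; EF_A = 4
ES_B = 4; EF_B = 4+14 = 18
ES_C = 4; EF_C = 4+8 = 12
ES_D = max(EF_A=4, EF_B=18) = 18; EF_D = 18+4 = 22
ES_E = max(EF_A=4, EF_B=18) = 18; EF_E = 18+3 = 21
ES_F = 18; EF_F = 18+15 = 33
ES_G = max(EF_A=4, EF_D=22) = 22; EF_G = 22+3 = 25
ES_H = max(EF_C=12, EF_E=21, EF_F=33, EF_G=25) = 33; EF_H = 33+4 = 37
Expected project duration μ = 37 weeks. Critical path: A → B → F → H.

Backward pass:
LF_H = 37; LS_H = 37−4 = 33
LF_G = LS_H = 33; LS_G = 33−3 = 30
LF_F = LS_H = 33; LS_F = 33−15 = 18
LF_E = LS_H = 33; LS_E = 33−3 = 30
LF_D = LS_G = 30; LS_D = 30−4 = 26
LF_C = LS_H = 33; LS_C = 33−8 = 25
LF_B = min(LS_D=26, LS_E=30, LS_F=18) = 18; LS_B = 18−14 = 4
LF_A = min(LS_B=4, LS_C=25, LS_D=26, LS_E=30, LS_G=30) = 4; LS_A = 4−4 = 0
Slack_E = LS_E − ES_E = 30 − 18 = 12

12 weeks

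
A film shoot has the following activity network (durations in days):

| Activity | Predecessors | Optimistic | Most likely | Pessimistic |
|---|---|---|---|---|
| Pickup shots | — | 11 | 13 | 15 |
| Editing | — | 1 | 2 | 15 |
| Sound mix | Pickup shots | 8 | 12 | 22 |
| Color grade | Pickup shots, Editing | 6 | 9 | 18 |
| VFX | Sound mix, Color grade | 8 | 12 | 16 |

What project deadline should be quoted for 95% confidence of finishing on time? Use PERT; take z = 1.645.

te_Pickup shots = (11 + 4·13 + 15)/6 = 78/6 = 13; σ²_Pickup shots = ((15−11)/6)² = 0.444
te_Editing = (1 + 4·2 + 15)/6 = 24/6 = 4; σ²_Editing = ((15−1)/6)² = 5.444
te_Sound mix = (8 + 4·12 + 22)/6 = 78/6 = 13; σ²_Sound mix = ((22−8)/6)² = 5.444
te_Color grade = (6 + 4·9 + 18)/6 = 60/6 = 10; σ²_Color grade = ((18−6)/6)² = 4.000
te_VFX = (8 + 4·12 + 16)/6 = 72/6 = 12; σ²_VFX = ((16−8)/6)² = 1.778

Forward pass:
ES_Pickup shots = 0; EF_Pickup shots = 13
ES_Editing = 0; EF_Editing = 4
ES_Sound mix = 13; EF_Sound mix = 13+13 = 26
ES_Color grade = max(EF_Pickup shots=13, EF_Editing=4) = 13; EF_Color grade = 13+10 = 23
ES_VFX = max(EF_Sound mix=26, EF_Color grade=23) = 26; EF_VFX = 26+12 = 38
Expected project duration μ = 38 days. Critical path: Pickup shots → Sound mix → VFX.

Variance along critical path = 0.444 + 5.444 + 1.778 = 7.667; σ = 2.769 days.
D = μ + z·σ = 38 + 1.645·2.769 = 42.6 days

42.6 days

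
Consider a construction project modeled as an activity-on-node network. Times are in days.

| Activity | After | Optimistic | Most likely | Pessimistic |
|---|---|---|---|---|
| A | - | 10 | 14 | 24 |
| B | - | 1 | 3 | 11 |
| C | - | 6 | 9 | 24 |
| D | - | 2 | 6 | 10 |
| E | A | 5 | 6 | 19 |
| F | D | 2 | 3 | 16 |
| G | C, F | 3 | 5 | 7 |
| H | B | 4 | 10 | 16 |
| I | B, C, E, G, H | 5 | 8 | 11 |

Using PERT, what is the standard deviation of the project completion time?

te_A = (10 + 4·14 + 24)/6 = 90/6 = 15; σ²_A = ((24−10)/6)² = 5.444
te_B = (1 + 4·3 + 11)/6 = 24/6 = 4; σ²_B = ((11−1)/6)² = 2.778
te_C = (6 + 4·9 + 24)/6 = 66/6 = 11; σ²_C = ((24−6)/6)² = 9.000
te_D = (2 + 4·6 + 10)/6 = 36/6 = 6; σ²_D = ((10−2)/6)² = 1.778
te_E = (5 + 4·6 + 19)/6 = 48/6 = 8; σ²_E = ((19−5)/6)² = 5.444
te_F = (2 + 4·3 + 16)/6 = 30/6 = 5; σ²_F = ((16−2)/6)² = 5.444
te_G = (3 + 4·5 + 7)/6 = 30/6 = 5; σ²_G = ((7−3)/6)² = 0.444
te_H = (4 + 4·10 + 16)/6 = 60/6 = 10; σ²_H = ((16−4)/6)² = 4.000
te_I = (5 + 4·8 + 11)/6 = 48/6 = 8; σ²_I = ((11−5)/6)² = 1.000

Forward pass:
ES_A = 0; EF_A = 15
ES_B = 0; EF_B = 4
ES_C = 0; EF_C = 11
ES_D = 0; EF_D = 6
ES_E = 15; EF_E = 15+8 = 23
ES_F = 6; EF_F = 6+5 = 11
ES_G = max(EF_C=11, EF_F=11) = 11; EF_G = 11+5 = 16
ES_H = 4; EF_H = 4+10 = 14
ES_I = max(EF_B=4, EF_C=11, EF_E=23, EF_G=16, EF_H=14) = 23; EF_I = 23+8 = 31
Expected project duration μ = 31 days. Critical path: A → E → I.

Variance along critical path = 5.444 + 5.444 + 1.000 = 11.889
σ = √11.889 = 3.448 days

3.45 days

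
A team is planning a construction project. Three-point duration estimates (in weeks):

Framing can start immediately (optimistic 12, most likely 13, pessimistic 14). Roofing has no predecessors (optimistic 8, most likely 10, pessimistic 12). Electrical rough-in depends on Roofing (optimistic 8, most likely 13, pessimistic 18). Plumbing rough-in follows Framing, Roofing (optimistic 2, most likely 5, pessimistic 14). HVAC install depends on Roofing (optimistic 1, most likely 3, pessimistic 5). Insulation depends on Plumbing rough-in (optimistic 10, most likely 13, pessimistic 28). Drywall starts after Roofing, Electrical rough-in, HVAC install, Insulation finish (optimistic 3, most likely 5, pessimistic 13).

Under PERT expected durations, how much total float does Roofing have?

3 weeks

te_Framing = (12 + 4·13 + 14)/6 = 78/6 = 13
te_Roofing = (8 + 4·10 + 12)/6 = 60/6 = 10
te_Electrical rough-in = (8 + 4·13 + 18)/6 = 78/6 = 13
te_Plumbing rough-in = (2 + 4·5 + 14)/6 = 36/6 = 6
te_HVAC install = (1 + 4·3 + 5)/6 = 18/6 = 3
te_Insulation = (10 + 4·13 + 28)/6 = 90/6 = 15
te_Drywall = (3 + 4·5 + 13)/6 = 36/6 = 6

Forward pass:
ES_Framing = 0; EF_Framing = 13
ES_Roofing = 0; EF_Roofing = 10
ES_Electrical rough-in = 10; EF_Electrical rough-in = 10+13 = 23
ES_Plumbing rough-in = max(EF_Framing=13, EF_Roofing=10) = 13; EF_Plumbing rough-in = 13+6 = 19
ES_HVAC install = 10; EF_HVAC install = 10+3 = 13
ES_Insulation = 19; EF_Insulation = 19+15 = 34
ES_Drywall = max(EF_Roofing=10, EF_Electrical rough-in=23, EF_HVAC install=13, EF_Insulation=34) = 34; EF_Drywall = 34+6 = 40
Expected project duration μ = 40 weeks. Critical path: Framing → Plumbing rough-in → Insulation → Drywall.

Backward pass:
LF_Drywall = 40; LS_Drywall = 40−6 = 34
LF_Insulation = LS_Drywall = 34; LS_Insulation = 34−15 = 19
LF_HVAC install = LS_Drywall = 34; LS_HVAC install = 34−3 = 31
LF_Plumbing rough-in = LS_Insulation = 19; LS_Plumbing rough-in = 19−6 = 13
LF_Electrical rough-in = LS_Drywall = 34; LS_Electrical rough-in = 34−13 = 21
LF_Roofing = min(LS_Electrical rough-in=21, LS_Plumbing rough-in=13, LS_HVAC install=31, LS_Drywall=34) = 13; LS_Roofing = 13−10 = 3
LF_Framing = LS_Plumbing rough-in = 13; LS_Framing = 13−13 = 0
Slack_Roofing = LS_Roofing − ES_Roofing = 3 − 0 = 3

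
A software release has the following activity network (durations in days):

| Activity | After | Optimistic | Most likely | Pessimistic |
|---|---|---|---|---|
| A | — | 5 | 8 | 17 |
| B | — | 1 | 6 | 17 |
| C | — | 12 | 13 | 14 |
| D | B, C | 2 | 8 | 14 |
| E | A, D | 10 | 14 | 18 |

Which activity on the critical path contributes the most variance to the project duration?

te_A = (5 + 4·8 + 17)/6 = 54/6 = 9; σ²_A = ((17−5)/6)² = 4.000
te_B = (1 + 4·6 + 17)/6 = 42/6 = 7; σ²_B = ((17−1)/6)² = 7.111
te_C = (12 + 4·13 + 14)/6 = 78/6 = 13; σ²_C = ((14−12)/6)² = 0.111
te_D = (2 + 4·8 + 14)/6 = 48/6 = 8; σ²_D = ((14−2)/6)² = 4.000
te_E = (10 + 4·14 + 18)/6 = 84/6 = 14; σ²_E = ((18−10)/6)² = 1.778

Forward pass:
ES_A = 0; EF_A = 9
ES_B = 0; EF_B = 7
ES_C = 0; EF_C = 13
ES_D = max(EF_B=7, EF_C=13) = 13; EF_D = 13+8 = 21
ES_E = max(EF_A=9, EF_D=21) = 21; EF_E = 21+14 = 35
Expected project duration μ = 35 days. Critical path: C → D → E.

Variances on critical path: σ²_C=0.111, σ²_D=4.000, σ²_E=1.778.
Largest is σ²_D = 4.000.

D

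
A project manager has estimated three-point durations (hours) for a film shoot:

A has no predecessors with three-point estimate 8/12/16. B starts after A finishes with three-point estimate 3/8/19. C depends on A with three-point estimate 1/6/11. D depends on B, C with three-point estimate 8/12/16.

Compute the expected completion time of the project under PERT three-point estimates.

33 hours

te_A = (8 + 4·12 + 16)/6 = 72/6 = 12
te_B = (3 + 4·8 + 19)/6 = 54/6 = 9
te_C = (1 + 4·6 + 11)/6 = 36/6 = 6
te_D = (8 + 4·12 + 16)/6 = 72/6 = 12

Forward pass:
ES_A = 0; EF_A = 12
ES_B = 12; EF_B = 12+9 = 21
ES_C = 12; EF_C = 12+6 = 18
ES_D = max(EF_B=21, EF_C=18) = 21; EF_D = 21+12 = 33
Expected project duration μ = 33 hours. Critical path: A → B → D.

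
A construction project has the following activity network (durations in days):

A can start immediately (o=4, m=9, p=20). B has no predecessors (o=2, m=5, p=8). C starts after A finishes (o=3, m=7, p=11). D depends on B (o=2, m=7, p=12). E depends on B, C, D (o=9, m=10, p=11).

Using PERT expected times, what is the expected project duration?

te_A = (4 + 4·9 + 20)/6 = 60/6 = 10
te_B = (2 + 4·5 + 8)/6 = 30/6 = 5
te_C = (3 + 4·7 + 11)/6 = 42/6 = 7
te_D = (2 + 4·7 + 12)/6 = 42/6 = 7
te_E = (9 + 4·10 + 11)/6 = 60/6 = 10

Forward pass:
ES_A = 0; EF_A = 10
ES_B = 0; EF_B = 5
ES_C = 10; EF_C = 10+7 = 17
ES_D = 5; EF_D = 5+7 = 12
ES_E = max(EF_B=5, EF_C=17, EF_D=12) = 17; EF_E = 17+10 = 27
Expected project duration μ = 27 days. Critical path: A → C → E.

27 days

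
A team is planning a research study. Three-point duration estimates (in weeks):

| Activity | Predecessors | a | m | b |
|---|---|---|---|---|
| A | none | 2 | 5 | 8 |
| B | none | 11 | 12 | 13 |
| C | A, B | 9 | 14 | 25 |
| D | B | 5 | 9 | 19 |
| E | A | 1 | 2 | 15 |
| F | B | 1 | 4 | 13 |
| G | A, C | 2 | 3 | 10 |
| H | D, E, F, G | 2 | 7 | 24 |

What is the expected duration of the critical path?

40 weeks

te_A = (2 + 4·5 + 8)/6 = 30/6 = 5
te_B = (11 + 4·12 + 13)/6 = 72/6 = 12
te_C = (9 + 4·14 + 25)/6 = 90/6 = 15
te_D = (5 + 4·9 + 19)/6 = 60/6 = 10
te_E = (1 + 4·2 + 15)/6 = 24/6 = 4
te_F = (1 + 4·4 + 13)/6 = 30/6 = 5
te_G = (2 + 4·3 + 10)/6 = 24/6 = 4
te_H = (2 + 4·7 + 24)/6 = 54/6 = 9

Forward pass:
ES_A = 0; EF_A = 5
ES_B = 0; EF_B = 12
ES_C = max(EF_A=5, EF_B=12) = 12; EF_C = 12+15 = 27
ES_D = 12; EF_D = 12+10 = 22
ES_E = 5; EF_E = 5+4 = 9
ES_F = 12; EF_F = 12+5 = 17
ES_G = max(EF_A=5, EF_C=27) = 27; EF_G = 27+4 = 31
ES_H = max(EF_D=22, EF_E=9, EF_F=17, EF_G=31) = 31; EF_H = 31+9 = 40
Expected project duration μ = 40 weeks. Critical path: B → C → G → H.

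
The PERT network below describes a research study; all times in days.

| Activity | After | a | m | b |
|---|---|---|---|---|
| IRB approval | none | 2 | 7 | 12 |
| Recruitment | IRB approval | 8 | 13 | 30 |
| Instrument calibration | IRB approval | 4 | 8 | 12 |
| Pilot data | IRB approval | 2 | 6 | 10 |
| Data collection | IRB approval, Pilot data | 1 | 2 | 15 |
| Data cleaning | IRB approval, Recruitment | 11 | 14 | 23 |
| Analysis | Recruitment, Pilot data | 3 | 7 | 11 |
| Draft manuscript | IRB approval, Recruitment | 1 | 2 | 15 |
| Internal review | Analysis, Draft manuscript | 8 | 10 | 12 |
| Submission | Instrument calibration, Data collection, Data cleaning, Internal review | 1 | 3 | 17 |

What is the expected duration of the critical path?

44 days

te_IRB approval = (2 + 4·7 + 12)/6 = 42/6 = 7
te_Recruitment = (8 + 4·13 + 30)/6 = 90/6 = 15
te_Instrument calibration = (4 + 4·8 + 12)/6 = 48/6 = 8
te_Pilot data = (2 + 4·6 + 10)/6 = 36/6 = 6
te_Data collection = (1 + 4·2 + 15)/6 = 24/6 = 4
te_Data cleaning = (11 + 4·14 + 23)/6 = 90/6 = 15
te_Analysis = (3 + 4·7 + 11)/6 = 42/6 = 7
te_Draft manuscript = (1 + 4·2 + 15)/6 = 24/6 = 4
te_Internal review = (8 + 4·10 + 12)/6 = 60/6 = 10
te_Submission = (1 + 4·3 + 17)/6 = 30/6 = 5

Forward pass:
ES_IRB approval = 0; EF_IRB approval = 7
ES_Recruitment = 7; EF_Recruitment = 7+15 = 22
ES_Instrument calibration = 7; EF_Instrument calibration = 7+8 = 15
ES_Pilot data = 7; EF_Pilot data = 7+6 = 13
ES_Data collection = max(EF_IRB approval=7, EF_Pilot data=13) = 13; EF_Data collection = 13+4 = 17
ES_Data cleaning = max(EF_IRB approval=7, EF_Recruitment=22) = 22; EF_Data cleaning = 22+15 = 37
ES_Analysis = max(EF_Recruitment=22, EF_Pilot data=13) = 22; EF_Analysis = 22+7 = 29
ES_Draft manuscript = max(EF_IRB approval=7, EF_Recruitment=22) = 22; EF_Draft manuscript = 22+4 = 26
ES_Internal review = max(EF_Analysis=29, EF_Draft manuscript=26) = 29; EF_Internal review = 29+10 = 39
ES_Submission = max(EF_Instrument calibration=15, EF_Data collection=17, EF_Data cleaning=37, EF_Internal review=39) = 39; EF_Submission = 39+5 = 44
Expected project duration μ = 44 days. Critical path: IRB approval → Recruitment → Analysis → Internal review → Submission.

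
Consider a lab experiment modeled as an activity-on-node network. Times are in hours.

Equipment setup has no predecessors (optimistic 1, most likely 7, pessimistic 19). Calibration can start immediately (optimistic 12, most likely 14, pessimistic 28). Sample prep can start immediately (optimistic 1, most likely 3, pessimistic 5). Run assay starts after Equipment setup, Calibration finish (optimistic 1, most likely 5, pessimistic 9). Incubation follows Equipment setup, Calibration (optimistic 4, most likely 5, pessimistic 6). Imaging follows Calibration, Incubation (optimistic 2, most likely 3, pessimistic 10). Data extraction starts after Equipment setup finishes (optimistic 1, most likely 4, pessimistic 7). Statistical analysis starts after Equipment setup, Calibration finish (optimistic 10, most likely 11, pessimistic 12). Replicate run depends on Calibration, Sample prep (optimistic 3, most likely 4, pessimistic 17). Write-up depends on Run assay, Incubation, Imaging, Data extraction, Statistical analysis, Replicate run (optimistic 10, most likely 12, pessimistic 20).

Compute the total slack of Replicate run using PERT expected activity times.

5 hours

te_Equipment setup = (1 + 4·7 + 19)/6 = 48/6 = 8
te_Calibration = (12 + 4·14 + 28)/6 = 96/6 = 16
te_Sample prep = (1 + 4·3 + 5)/6 = 18/6 = 3
te_Run assay = (1 + 4·5 + 9)/6 = 30/6 = 5
te_Incubation = (4 + 4·5 + 6)/6 = 30/6 = 5
te_Imaging = (2 + 4·3 + 10)/6 = 24/6 = 4
te_Data extraction = (1 + 4·4 + 7)/6 = 24/6 = 4
te_Statistical analysis = (10 + 4·11 + 12)/6 = 66/6 = 11
te_Replicate run = (3 + 4·4 + 17)/6 = 36/6 = 6
te_Write-up = (10 + 4·12 + 20)/6 = 78/6 = 13

Forward pass:
ES_Equipment setup = 0; EF_Equipment setup = 8
ES_Calibration = 0; EF_Calibration = 16
ES_Sample prep = 0; EF_Sample prep = 3
ES_Run assay = max(EF_Equipment setup=8, EF_Calibration=16) = 16; EF_Run assay = 16+5 = 21
ES_Incubation = max(EF_Equipment setup=8, EF_Calibration=16) = 16; EF_Incubation = 16+5 = 21
ES_Imaging = max(EF_Calibration=16, EF_Incubation=21) = 21; EF_Imaging = 21+4 = 25
ES_Data extraction = 8; EF_Data extraction = 8+4 = 12
ES_Statistical analysis = max(EF_Equipment setup=8, EF_Calibration=16) = 16; EF_Statistical analysis = 16+11 = 27
ES_Replicate run = max(EF_Calibration=16, EF_Sample prep=3) = 16; EF_Replicate run = 16+6 = 22
ES_Write-up = max(EF_Run assay=21, EF_Incubation=21, EF_Imaging=25, EF_Data extraction=12, EF_Statistical analysis=27, EF_Replicate run=22) = 27; EF_Write-up = 27+13 = 40
Expected project duration μ = 40 hours. Critical path: Calibration → Statistical analysis → Write-up.

Backward pass:
LF_Write-up = 40; LS_Write-up = 40−13 = 27
LF_Replicate run = LS_Write-up = 27; LS_Replicate run = 27−6 = 21
LF_Statistical analysis = LS_Write-up = 27; LS_Statistical analysis = 27−11 = 16
LF_Data extraction = LS_Write-up = 27; LS_Data extraction = 27−4 = 23
LF_Imaging = LS_Write-up = 27; LS_Imaging = 27−4 = 23
LF_Incubation = min(LS_Imaging=23, LS_Write-up=27) = 23; LS_Incubation = 23−5 = 18
LF_Run assay = LS_Write-up = 27; LS_Run assay = 27−5 = 22
LF_Sample prep = LS_Replicate run = 21; LS_Sample prep = 21−3 = 18
LF_Calibration = min(LS_Run assay=22, LS_Incubation=18, LS_Imaging=23, LS_Statistical analysis=16, LS_Replicate run=21) = 16; LS_Calibration = 16−16 = 0
LF_Equipment setup = min(LS_Run assay=22, LS_Incubation=18, LS_Data extraction=23, LS_Statistical analysis=16) = 16; LS_Equipment setup = 16−8 = 8
Slack_Replicate run = LS_Replicate run − ES_Replicate run = 21 − 16 = 5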